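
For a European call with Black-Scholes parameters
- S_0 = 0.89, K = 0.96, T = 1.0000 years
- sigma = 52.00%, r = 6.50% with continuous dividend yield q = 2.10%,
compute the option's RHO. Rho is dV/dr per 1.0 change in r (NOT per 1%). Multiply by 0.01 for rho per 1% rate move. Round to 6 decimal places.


Answer: Rho = 0.336545

Derivation:
d1 = 0.1990157274; d2 = -0.3209842726
phi(d1) = 0.3911194906; exp(-qT) = 0.9792189646; exp(-rT) = 0.9370674634
N(d2) = 0.3741111547
Rho = K*T*exp(-rT)*N(d2) = 0.9600 * 1.0000 * 0.9370674634 * 0.3741111547 = 0.336545


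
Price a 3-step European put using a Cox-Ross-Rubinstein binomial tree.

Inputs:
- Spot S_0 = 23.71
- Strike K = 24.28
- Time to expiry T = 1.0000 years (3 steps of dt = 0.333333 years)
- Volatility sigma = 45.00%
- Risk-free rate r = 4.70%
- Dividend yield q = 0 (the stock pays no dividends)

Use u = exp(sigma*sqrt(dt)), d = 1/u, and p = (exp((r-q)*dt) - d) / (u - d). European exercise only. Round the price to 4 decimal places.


dt = T/N = 0.333333
u = exp(sigma*sqrt(dt)) = 1.296681; d = 1/u = 0.771200
p = (exp((r-q)*dt) - d) / (u - d) = 0.465460
Discount per step: exp(-r*dt) = 0.984455
Stock lattice S(k, i) with i counting down-moves:
  k=0: S(0,0) = 23.7100
  k=1: S(1,0) = 30.7443; S(1,1) = 18.2852
  k=2: S(2,0) = 39.8655; S(2,1) = 23.7100; S(2,2) = 14.1015
  k=3: S(3,0) = 51.6929; S(3,1) = 30.7443; S(3,2) = 18.2852; S(3,3) = 10.8751
Terminal payoffs V(N, i) = max(K - S_T, 0):
  V(3,0) = 0.000000; V(3,1) = 0.000000; V(3,2) = 5.994850; V(3,3) = 13.404919
Backward induction: V(k, i) = exp(-r*dt) * [p * V(k+1, i) + (1-p) * V(k+1, i+1)].
  V(2,0) = exp(-r*dt) * [p*0.000000 + (1-p)*0.000000] = 0.000000
  V(2,1) = exp(-r*dt) * [p*0.000000 + (1-p)*5.994850] = 3.154676
  V(2,2) = exp(-r*dt) * [p*5.994850 + (1-p)*13.404919] = 9.801071
  V(1,0) = exp(-r*dt) * [p*0.000000 + (1-p)*3.154676] = 1.660088
  V(1,1) = exp(-r*dt) * [p*3.154676 + (1-p)*9.801071] = 6.603177
  V(0,0) = exp(-r*dt) * [p*1.660088 + (1-p)*6.603177] = 4.235490

Answer: Price = V(0,0) = 4.2355


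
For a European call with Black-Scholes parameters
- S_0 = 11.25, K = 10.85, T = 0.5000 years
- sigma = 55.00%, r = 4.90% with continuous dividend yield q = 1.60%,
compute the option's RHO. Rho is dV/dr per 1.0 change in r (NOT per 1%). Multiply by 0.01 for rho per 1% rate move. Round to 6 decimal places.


d1 = 0.3299695761; d2 = -0.0589391536
phi(d1) = 0.3778044695; exp(-qT) = 0.9920319148; exp(-rT) = 0.9757976889
N(d2) = 0.4765002861
Rho = K*T*exp(-rT)*N(d2) = 10.8500 * 0.5000 * 0.9757976889 * 0.4765002861 = 2.522451

Answer: Rho = 2.522451


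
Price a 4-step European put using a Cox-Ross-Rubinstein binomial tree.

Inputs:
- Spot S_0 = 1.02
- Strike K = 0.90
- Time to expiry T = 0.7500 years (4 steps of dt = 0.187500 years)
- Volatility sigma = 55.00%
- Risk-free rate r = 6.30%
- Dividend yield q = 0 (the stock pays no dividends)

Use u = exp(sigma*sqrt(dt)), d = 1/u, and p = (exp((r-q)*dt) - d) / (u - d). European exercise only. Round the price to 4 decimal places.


dt = T/N = 0.187500
u = exp(sigma*sqrt(dt)) = 1.268908; d = 1/u = 0.788079
p = (exp((r-q)*dt) - d) / (u - d) = 0.465453
Discount per step: exp(-r*dt) = 0.988257
Stock lattice S(k, i) with i counting down-moves:
  k=0: S(0,0) = 1.0200
  k=1: S(1,0) = 1.2943; S(1,1) = 0.8038
  k=2: S(2,0) = 1.6423; S(2,1) = 1.0200; S(2,2) = 0.6335
  k=3: S(3,0) = 2.0840; S(3,1) = 1.2943; S(3,2) = 0.8038; S(3,3) = 0.4992
  k=4: S(4,0) = 2.6444; S(4,1) = 1.6423; S(4,2) = 1.0200; S(4,3) = 0.6335; S(4,4) = 0.3934
Terminal payoffs V(N, i) = max(K - S_T, 0):
  V(4,0) = 0.000000; V(4,1) = 0.000000; V(4,2) = 0.000000; V(4,3) = 0.266510; V(4,4) = 0.506559
Backward induction: V(k, i) = exp(-r*dt) * [p * V(k+1, i) + (1-p) * V(k+1, i+1)].
  V(3,0) = exp(-r*dt) * [p*0.000000 + (1-p)*0.000000] = 0.000000
  V(3,1) = exp(-r*dt) * [p*0.000000 + (1-p)*0.000000] = 0.000000
  V(3,2) = exp(-r*dt) * [p*0.000000 + (1-p)*0.266510] = 0.140789
  V(3,3) = exp(-r*dt) * [p*0.266510 + (1-p)*0.506559] = 0.390191
  V(2,0) = exp(-r*dt) * [p*0.000000 + (1-p)*0.000000] = 0.000000
  V(2,1) = exp(-r*dt) * [p*0.000000 + (1-p)*0.140789] = 0.074375
  V(2,2) = exp(-r*dt) * [p*0.140789 + (1-p)*0.390191] = 0.270887
  V(1,0) = exp(-r*dt) * [p*0.000000 + (1-p)*0.074375] = 0.039290
  V(1,1) = exp(-r*dt) * [p*0.074375 + (1-p)*0.270887] = 0.177313
  V(0,0) = exp(-r*dt) * [p*0.039290 + (1-p)*0.177313] = 0.111742

Answer: Price = V(0,0) = 0.1117


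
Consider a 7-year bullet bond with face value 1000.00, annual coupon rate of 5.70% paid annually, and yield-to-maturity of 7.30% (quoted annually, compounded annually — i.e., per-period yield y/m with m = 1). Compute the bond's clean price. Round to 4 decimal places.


Coupon per period c = face * coupon_rate / m = 57.000000
Periods per year m = 1; per-period yield y/m = 0.073000
Number of cashflows N = 7
Cashflows (t years, CF_t, discount factor 1/(1+y/m)^(m*t), PV):
  t = 1.0000: CF_t = 57.000000, DF = 0.931966, PV = 53.122088
  t = 2.0000: CF_t = 57.000000, DF = 0.868561, PV = 49.508003
  t = 3.0000: CF_t = 57.000000, DF = 0.809470, PV = 46.139798
  t = 4.0000: CF_t = 57.000000, DF = 0.754399, PV = 43.000744
  t = 5.0000: CF_t = 57.000000, DF = 0.703075, PV = 40.075251
  t = 6.0000: CF_t = 57.000000, DF = 0.655242, PV = 37.348789
  t = 7.0000: CF_t = 1057.000000, DF = 0.610663, PV = 645.471295
Price P = sum_t PV_t = 914.665968

Answer: Price = 914.6660


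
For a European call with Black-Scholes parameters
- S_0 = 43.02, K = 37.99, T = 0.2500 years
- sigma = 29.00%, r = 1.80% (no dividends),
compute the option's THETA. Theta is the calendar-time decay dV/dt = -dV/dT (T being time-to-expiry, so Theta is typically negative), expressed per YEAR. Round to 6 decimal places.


Answer: Theta = -3.675927

Derivation:
d1 = 0.9610665975; d2 = 0.8160665975
phi(d1) = 0.2513866629; exp(-qT) = 1.0000000000; exp(-rT) = 0.9955101098
Theta = -S*exp(-qT)*phi(d1)*sigma/(2*sqrt(T)) - r*K*exp(-rT)*N(d2) + q*S*exp(-qT)*N(d1)
N(d1) = 0.8317406583; N(d2) = 0.7927689766; sqrt(T) = 0.5000000000
Term 1 = -43.0200 * 1.0000000000 * 0.2513866629 * 0.2900 / (2 * 0.5000000000) = -3.1362497290
Term 2 = -0.0180 * 37.9900 * 0.9955101098 * 0.7927689766 = -0.5396772614
Term 3 = 0 (no dividend yield, q = 0)
Theta = -3.1362497290 + (-0.5396772614) + (0.0000000000) = -3.675927


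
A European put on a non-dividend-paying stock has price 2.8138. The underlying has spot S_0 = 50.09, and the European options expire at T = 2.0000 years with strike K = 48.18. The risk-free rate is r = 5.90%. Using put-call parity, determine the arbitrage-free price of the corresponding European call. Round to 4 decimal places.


Answer: Call price = 10.0864

Derivation:
Put-call parity: C - P = S_0 * exp(-qT) - K * exp(-rT).
S_0 * exp(-qT) = 50.0900 * 1.00000000 = 50.09000000
K * exp(-rT) = 48.1800 * 0.88869605 = 42.81737581
C = P + S*exp(-qT) - K*exp(-rT)
C = 2.8138 + 50.09000000 - 42.81737581 = 10.0864


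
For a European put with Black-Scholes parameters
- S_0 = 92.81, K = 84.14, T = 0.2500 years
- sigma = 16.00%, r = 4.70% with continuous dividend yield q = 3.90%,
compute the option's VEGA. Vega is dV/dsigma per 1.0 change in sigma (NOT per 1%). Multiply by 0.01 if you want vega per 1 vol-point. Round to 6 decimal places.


Answer: Vega = 7.968547

Derivation:
d1 = 1.2909039306; d2 = 1.2109039306
phi(d1) = 0.1733998617; exp(-qT) = 0.9902973771; exp(-rT) = 0.9883187617
Vega = S * exp(-qT) * phi(d1) * sqrt(T) = 92.8100 * 0.9902973771 * 0.1733998617 * 0.5000000000 = 7.968547


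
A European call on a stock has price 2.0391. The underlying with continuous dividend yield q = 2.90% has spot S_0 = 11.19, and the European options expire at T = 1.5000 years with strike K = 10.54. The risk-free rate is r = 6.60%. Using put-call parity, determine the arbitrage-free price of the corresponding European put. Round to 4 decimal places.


Put-call parity: C - P = S_0 * exp(-qT) - K * exp(-rT).
S_0 * exp(-qT) = 11.1900 * 0.95743255 = 10.71367028
K * exp(-rT) = 10.5400 * 0.90574271 = 9.54652814
P = C - S*exp(-qT) + K*exp(-rT)
P = 2.0391 - 10.71367028 + 9.54652814 = 0.8720

Answer: Put price = 0.8720


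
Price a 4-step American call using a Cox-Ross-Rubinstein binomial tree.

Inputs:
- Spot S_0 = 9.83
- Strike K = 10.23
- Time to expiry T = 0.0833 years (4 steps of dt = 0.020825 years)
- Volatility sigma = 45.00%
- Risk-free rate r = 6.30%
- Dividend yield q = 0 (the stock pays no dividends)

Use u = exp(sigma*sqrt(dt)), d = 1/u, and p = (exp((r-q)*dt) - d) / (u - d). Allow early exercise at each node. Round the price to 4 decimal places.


Answer: Price = V(0,0) = 0.3826

Derivation:
dt = T/N = 0.020825
u = exp(sigma*sqrt(dt)) = 1.067094; d = 1/u = 0.937125
p = (exp((r-q)*dt) - d) / (u - d) = 0.493872
Discount per step: exp(-r*dt) = 0.998689
Stock lattice S(k, i) with i counting down-moves:
  k=0: S(0,0) = 9.8300
  k=1: S(1,0) = 10.4895; S(1,1) = 9.2119
  k=2: S(2,0) = 11.1933; S(2,1) = 9.8300; S(2,2) = 8.6327
  k=3: S(3,0) = 11.9443; S(3,1) = 10.4895; S(3,2) = 9.2119; S(3,3) = 8.0899
  k=4: S(4,0) = 12.7457; S(4,1) = 11.1933; S(4,2) = 9.8300; S(4,3) = 8.6327; S(4,4) = 7.5813
Terminal payoffs V(N, i) = max(S_T - K, 0):
  V(4,0) = 2.515708; V(4,1) = 0.963315; V(4,2) = 0.000000; V(4,3) = 0.000000; V(4,4) = 0.000000
Backward induction: V(k, i) = exp(-r*dt) * [p * V(k+1, i) + (1-p) * V(k+1, i+1)]; then take max(V_cont, immediate exercise) for American.
  V(3,0) = exp(-r*dt) * [p*2.515708 + (1-p)*0.963315] = 1.727731; exercise = 1.714318; V(3,0) = max -> 1.727731
  V(3,1) = exp(-r*dt) * [p*0.963315 + (1-p)*0.000000] = 0.475131; exercise = 0.259532; V(3,1) = max -> 0.475131
  V(3,2) = exp(-r*dt) * [p*0.000000 + (1-p)*0.000000] = 0.000000; exercise = 0.000000; V(3,2) = max -> 0.000000
  V(3,3) = exp(-r*dt) * [p*0.000000 + (1-p)*0.000000] = 0.000000; exercise = 0.000000; V(3,3) = max -> 0.000000
  V(2,0) = exp(-r*dt) * [p*1.727731 + (1-p)*0.475131] = 1.092321; exercise = 0.963315; V(2,0) = max -> 1.092321
  V(2,1) = exp(-r*dt) * [p*0.475131 + (1-p)*0.000000] = 0.234346; exercise = 0.000000; V(2,1) = max -> 0.234346
  V(2,2) = exp(-r*dt) * [p*0.000000 + (1-p)*0.000000] = 0.000000; exercise = 0.000000; V(2,2) = max -> 0.000000
  V(1,0) = exp(-r*dt) * [p*1.092321 + (1-p)*0.234346] = 0.657213; exercise = 0.259532; V(1,0) = max -> 0.657213
  V(1,1) = exp(-r*dt) * [p*0.234346 + (1-p)*0.000000] = 0.115585; exercise = 0.000000; V(1,1) = max -> 0.115585
  V(0,0) = exp(-r*dt) * [p*0.657213 + (1-p)*0.115585] = 0.382578; exercise = 0.000000; V(0,0) = max -> 0.382578


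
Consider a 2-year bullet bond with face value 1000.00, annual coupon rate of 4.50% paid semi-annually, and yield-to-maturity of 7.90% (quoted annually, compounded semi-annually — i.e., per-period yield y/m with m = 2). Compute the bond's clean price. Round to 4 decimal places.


Coupon per period c = face * coupon_rate / m = 22.500000
Periods per year m = 2; per-period yield y/m = 0.039500
Number of cashflows N = 4
Cashflows (t years, CF_t, discount factor 1/(1+y/m)^(m*t), PV):
  t = 0.5000: CF_t = 22.500000, DF = 0.962001, PV = 21.645022
  t = 1.0000: CF_t = 22.500000, DF = 0.925446, PV = 20.822532
  t = 1.5000: CF_t = 22.500000, DF = 0.890280, PV = 20.031295
  t = 2.0000: CF_t = 1022.500000, DF = 0.856450, PV = 875.720148
Price P = sum_t PV_t = 938.218997

Answer: Price = 938.2190


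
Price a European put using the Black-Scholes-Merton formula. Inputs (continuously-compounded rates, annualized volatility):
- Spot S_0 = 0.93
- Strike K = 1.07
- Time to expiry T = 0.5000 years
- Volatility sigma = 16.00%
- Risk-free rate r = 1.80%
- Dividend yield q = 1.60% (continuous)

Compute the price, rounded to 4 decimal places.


d1 = (ln(S/K) + (r - q + 0.5*sigma^2) * T) / (sigma * sqrt(T)) = -1.17405660
d2 = d1 - sigma * sqrt(T) = -1.28719368
exp(-rT) = 0.99104038; exp(-qT) = 0.99203191
P = K * exp(-rT) * N(-d2) - S_0 * exp(-qT) * N(-d1)
N(-d1) = 0.87981382; N(-d2) = 0.90098661
P = 1.0700 * 0.99104038 * 0.90098661 - 0.9300 * 0.99203191 * 0.87981382 = 0.1437

Answer: Price = 0.1437


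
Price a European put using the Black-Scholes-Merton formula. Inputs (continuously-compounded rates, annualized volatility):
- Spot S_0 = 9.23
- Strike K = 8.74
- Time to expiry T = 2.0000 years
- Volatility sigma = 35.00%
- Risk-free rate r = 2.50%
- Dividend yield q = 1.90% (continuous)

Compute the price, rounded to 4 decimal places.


Answer: Price = 1.4098

Derivation:
d1 = (ln(S/K) + (r - q + 0.5*sigma^2) * T) / (sigma * sqrt(T)) = 0.38193637
d2 = d1 - sigma * sqrt(T) = -0.11303838
exp(-rT) = 0.95122942; exp(-qT) = 0.96271294
P = K * exp(-rT) * N(-d2) - S_0 * exp(-qT) * N(-d1)
N(-d1) = 0.35125428; N(-d2) = 0.54499993
P = 8.7400 * 0.95122942 * 0.54499993 - 9.2300 * 0.96271294 * 0.35125428 = 1.4098


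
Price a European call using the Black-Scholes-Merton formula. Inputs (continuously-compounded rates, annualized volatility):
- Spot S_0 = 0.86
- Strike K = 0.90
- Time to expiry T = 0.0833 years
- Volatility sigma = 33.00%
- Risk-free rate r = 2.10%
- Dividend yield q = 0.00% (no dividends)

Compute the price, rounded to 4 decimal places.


d1 = (ln(S/K) + (r - q + 0.5*sigma^2) * T) / (sigma * sqrt(T)) = -0.41133821
d2 = d1 - sigma * sqrt(T) = -0.50658195
exp(-rT) = 0.99825223; exp(-qT) = 1.00000000
C = S_0 * exp(-qT) * N(d1) - K * exp(-rT) * N(d2)
N(d1) = 0.34041228; N(d2) = 0.30622409
C = 0.8600 * 1.00000000 * 0.34041228 - 0.9000 * 0.99825223 * 0.30622409 = 0.0176

Answer: Price = 0.0176


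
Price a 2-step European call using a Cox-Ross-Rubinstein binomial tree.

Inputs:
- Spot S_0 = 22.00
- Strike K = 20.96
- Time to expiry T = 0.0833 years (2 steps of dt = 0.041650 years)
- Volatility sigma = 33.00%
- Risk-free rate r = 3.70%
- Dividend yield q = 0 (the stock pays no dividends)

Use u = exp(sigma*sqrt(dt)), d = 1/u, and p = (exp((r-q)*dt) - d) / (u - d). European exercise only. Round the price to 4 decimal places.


Answer: Price = V(0,0) = 1.5456

Derivation:
dt = T/N = 0.041650
u = exp(sigma*sqrt(dt)) = 1.069667; d = 1/u = 0.934870
p = (exp((r-q)*dt) - d) / (u - d) = 0.494611
Discount per step: exp(-r*dt) = 0.998460
Stock lattice S(k, i) with i counting down-moves:
  k=0: S(0,0) = 22.0000
  k=1: S(1,0) = 23.5327; S(1,1) = 20.5671
  k=2: S(2,0) = 25.1721; S(2,1) = 22.0000; S(2,2) = 19.2276
Terminal payoffs V(N, i) = max(S_T - K, 0):
  V(2,0) = 4.212130; V(2,1) = 1.040000; V(2,2) = 0.000000
Backward induction: V(k, i) = exp(-r*dt) * [p * V(k+1, i) + (1-p) * V(k+1, i+1)].
  V(1,0) = exp(-r*dt) * [p*4.212130 + (1-p)*1.040000] = 2.604952
  V(1,1) = exp(-r*dt) * [p*1.040000 + (1-p)*0.000000] = 0.513603
  V(0,0) = exp(-r*dt) * [p*2.604952 + (1-p)*0.513603] = 1.545623


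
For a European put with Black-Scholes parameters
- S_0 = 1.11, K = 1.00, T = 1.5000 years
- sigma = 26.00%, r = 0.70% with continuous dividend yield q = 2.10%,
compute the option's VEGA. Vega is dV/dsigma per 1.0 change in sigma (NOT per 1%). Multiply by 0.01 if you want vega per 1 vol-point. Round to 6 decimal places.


Answer: Vega = 0.480963

Derivation:
d1 = 0.4209982467; d2 = 0.1025645802
phi(d1) = 0.3651093815; exp(-qT) = 0.9689909565; exp(-rT) = 0.9895549326
Vega = S * exp(-qT) * phi(d1) * sqrt(T) = 1.1100 * 0.9689909565 * 0.3651093815 * 1.2247448714 = 0.480963


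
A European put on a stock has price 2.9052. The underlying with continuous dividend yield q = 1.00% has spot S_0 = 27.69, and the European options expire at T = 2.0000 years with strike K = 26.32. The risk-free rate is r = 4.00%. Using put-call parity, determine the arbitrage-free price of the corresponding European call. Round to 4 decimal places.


Answer: Call price = 5.7505

Derivation:
Put-call parity: C - P = S_0 * exp(-qT) - K * exp(-rT).
S_0 * exp(-qT) = 27.6900 * 0.98019867 = 27.14170126
K * exp(-rT) = 26.3200 * 0.92311635 = 24.29642224
C = P + S*exp(-qT) - K*exp(-rT)
C = 2.9052 + 27.14170126 - 24.29642224 = 5.7505


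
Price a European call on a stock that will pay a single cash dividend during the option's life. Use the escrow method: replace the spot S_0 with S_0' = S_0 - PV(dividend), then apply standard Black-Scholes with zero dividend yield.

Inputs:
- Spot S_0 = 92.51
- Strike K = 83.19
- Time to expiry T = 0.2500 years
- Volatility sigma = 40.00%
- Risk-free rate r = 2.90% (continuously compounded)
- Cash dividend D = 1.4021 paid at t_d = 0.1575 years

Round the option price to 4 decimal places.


Answer: Price = 11.9955

Derivation:
PV(D) = D * exp(-r * t_d) = 1.4021 * 0.99544292 = 1.39571051
S_0' = S_0 - PV(D) = 92.5100 - 1.39571051 = 91.11428949
d1 = (ln(S_0'/K) + (r + sigma^2/2)*T) / (sigma*sqrt(T)) = 0.59118749
d2 = d1 - sigma*sqrt(T) = 0.39118749
exp(-rT) = 0.99277622
N(d1) = 0.72280260; N(d2) = 0.65217067
C = S_0' * N(d1) - K * exp(-rT) * N(d2) = 91.11428949 * 0.72280260 - 83.1900 * 0.99277622 * 0.65217067 = 11.9955


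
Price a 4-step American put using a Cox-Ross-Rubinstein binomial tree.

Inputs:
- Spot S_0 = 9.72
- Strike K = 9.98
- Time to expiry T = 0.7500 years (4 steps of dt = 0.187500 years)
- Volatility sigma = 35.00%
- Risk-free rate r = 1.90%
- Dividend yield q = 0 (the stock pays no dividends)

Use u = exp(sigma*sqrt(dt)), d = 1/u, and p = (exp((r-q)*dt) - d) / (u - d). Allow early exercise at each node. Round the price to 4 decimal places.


dt = T/N = 0.187500
u = exp(sigma*sqrt(dt)) = 1.163642; d = 1/u = 0.859371
p = (exp((r-q)*dt) - d) / (u - d) = 0.473913
Discount per step: exp(-r*dt) = 0.996444
Stock lattice S(k, i) with i counting down-moves:
  k=0: S(0,0) = 9.7200
  k=1: S(1,0) = 11.3106; S(1,1) = 8.3531
  k=2: S(2,0) = 13.1615; S(2,1) = 9.7200; S(2,2) = 7.1784
  k=3: S(3,0) = 15.3152; S(3,1) = 11.3106; S(3,2) = 8.3531; S(3,3) = 6.1689
  k=4: S(4,0) = 17.8215; S(4,1) = 13.1615; S(4,2) = 9.7200; S(4,3) = 7.1784; S(4,4) = 5.3014
Terminal payoffs V(N, i) = max(K - S_T, 0):
  V(4,0) = 0.000000; V(4,1) = 0.000000; V(4,2) = 0.260000; V(4,3) = 2.801598; V(4,4) = 4.678616
Backward induction: V(k, i) = exp(-r*dt) * [p * V(k+1, i) + (1-p) * V(k+1, i+1)]; then take max(V_cont, immediate exercise) for American.
  V(3,0) = exp(-r*dt) * [p*0.000000 + (1-p)*0.000000] = 0.000000; exercise = 0.000000; V(3,0) = max -> 0.000000
  V(3,1) = exp(-r*dt) * [p*0.000000 + (1-p)*0.260000] = 0.136296; exercise = 0.000000; V(3,1) = max -> 0.136296
  V(3,2) = exp(-r*dt) * [p*0.260000 + (1-p)*2.801598] = 1.591422; exercise = 1.626913; V(3,2) = max -> 1.626913
  V(3,3) = exp(-r*dt) * [p*2.801598 + (1-p)*4.678616] = 3.775599; exercise = 3.811089; V(3,3) = max -> 3.811089
  V(2,0) = exp(-r*dt) * [p*0.000000 + (1-p)*0.136296] = 0.071449; exercise = 0.000000; V(2,0) = max -> 0.071449
  V(2,1) = exp(-r*dt) * [p*0.136296 + (1-p)*1.626913] = 0.917217; exercise = 0.260000; V(2,1) = max -> 0.917217
  V(2,2) = exp(-r*dt) * [p*1.626913 + (1-p)*3.811089] = 2.766108; exercise = 2.801598; V(2,2) = max -> 2.801598
  V(1,0) = exp(-r*dt) * [p*0.071449 + (1-p)*0.917217] = 0.514560; exercise = 0.000000; V(1,0) = max -> 0.514560
  V(1,1) = exp(-r*dt) * [p*0.917217 + (1-p)*2.801598] = 1.901779; exercise = 1.626913; V(1,1) = max -> 1.901779
  V(0,0) = exp(-r*dt) * [p*0.514560 + (1-p)*1.901779] = 1.239933; exercise = 0.260000; V(0,0) = max -> 1.239933

Answer: Price = V(0,0) = 1.2399


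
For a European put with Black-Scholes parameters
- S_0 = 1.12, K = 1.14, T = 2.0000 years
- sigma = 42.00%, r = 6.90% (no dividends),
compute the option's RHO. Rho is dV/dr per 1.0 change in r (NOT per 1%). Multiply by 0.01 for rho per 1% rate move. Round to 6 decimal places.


d1 = 0.4995211453; d2 = -0.0944485509
phi(d1) = 0.3521495906; exp(-qT) = 1.0000000000; exp(-rT) = 0.8710986917
N(-d2) = 0.5376235750
Rho = -K*T*exp(-rT)*N(-d2) = -1.1400 * 2.0000 * 0.8710986917 * 0.5376235750 = -1.067777

Answer: Rho = -1.067777


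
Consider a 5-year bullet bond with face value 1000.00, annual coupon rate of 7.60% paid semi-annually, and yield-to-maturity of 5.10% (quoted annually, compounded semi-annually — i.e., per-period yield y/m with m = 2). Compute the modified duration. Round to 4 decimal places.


Coupon per period c = face * coupon_rate / m = 38.000000
Periods per year m = 2; per-period yield y/m = 0.025500
Number of cashflows N = 10
Cashflows (t years, CF_t, discount factor 1/(1+y/m)^(m*t), PV):
  t = 0.5000: CF_t = 38.000000, DF = 0.975134, PV = 37.055095
  t = 1.0000: CF_t = 38.000000, DF = 0.950886, PV = 36.133686
  t = 1.5000: CF_t = 38.000000, DF = 0.927242, PV = 35.235189
  t = 2.0000: CF_t = 38.000000, DF = 0.904185, PV = 34.359033
  t = 2.5000: CF_t = 38.000000, DF = 0.881702, PV = 33.504664
  t = 3.0000: CF_t = 38.000000, DF = 0.859777, PV = 32.671540
  t = 3.5000: CF_t = 38.000000, DF = 0.838398, PV = 31.859132
  t = 4.0000: CF_t = 38.000000, DF = 0.817551, PV = 31.066926
  t = 4.5000: CF_t = 38.000000, DF = 0.797222, PV = 30.294418
  t = 5.0000: CF_t = 1038.000000, DF = 0.777398, PV = 806.939001
Price P = sum_t PV_t = 1109.118685
First compute Macaulay numerator sum_t t * PV_t:
  t * PV_t at t = 0.5000: 18.527548
  t * PV_t at t = 1.0000: 36.133686
  t * PV_t at t = 1.5000: 52.852783
  t * PV_t at t = 2.0000: 68.718067
  t * PV_t at t = 2.5000: 83.761661
  t * PV_t at t = 3.0000: 98.014621
  t * PV_t at t = 3.5000: 111.506963
  t * PV_t at t = 4.0000: 124.267703
  t * PV_t at t = 4.5000: 136.324881
  t * PV_t at t = 5.0000: 4034.695006
Macaulay duration D = 4764.802919 / 1109.118685 = 4.296026
Modified duration = D / (1 + y/m) = 4.296026 / (1 + 0.025500) = 4.189202

Answer: Modified duration = 4.1892


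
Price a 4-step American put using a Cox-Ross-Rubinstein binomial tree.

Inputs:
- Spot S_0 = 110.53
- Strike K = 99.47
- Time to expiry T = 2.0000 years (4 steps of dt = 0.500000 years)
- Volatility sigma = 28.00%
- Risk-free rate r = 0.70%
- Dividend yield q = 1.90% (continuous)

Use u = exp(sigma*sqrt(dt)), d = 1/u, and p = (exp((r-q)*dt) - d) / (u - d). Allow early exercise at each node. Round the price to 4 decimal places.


Answer: Price = V(0,0) = 12.6880

Derivation:
dt = T/N = 0.500000
u = exp(sigma*sqrt(dt)) = 1.218950; d = 1/u = 0.820378
p = (exp((r-q)*dt) - d) / (u - d) = 0.435655
Discount per step: exp(-r*dt) = 0.996506
Stock lattice S(k, i) with i counting down-moves:
  k=0: S(0,0) = 110.5300
  k=1: S(1,0) = 134.7306; S(1,1) = 90.6764
  k=2: S(2,0) = 164.2298; S(2,1) = 110.5300; S(2,2) = 74.3889
  k=3: S(3,0) = 200.1879; S(3,1) = 134.7306; S(3,2) = 90.6764; S(3,3) = 61.0271
  k=4: S(4,0) = 244.0191; S(4,1) = 164.2298; S(4,2) = 110.5300; S(4,3) = 74.3889; S(4,4) = 50.0653
Terminal payoffs V(N, i) = max(K - S_T, 0):
  V(4,0) = 0.000000; V(4,1) = 0.000000; V(4,2) = 0.000000; V(4,3) = 25.081067; V(4,4) = 49.404739
Backward induction: V(k, i) = exp(-r*dt) * [p * V(k+1, i) + (1-p) * V(k+1, i+1)]; then take max(V_cont, immediate exercise) for American.
  V(3,0) = exp(-r*dt) * [p*0.000000 + (1-p)*0.000000] = 0.000000; exercise = 0.000000; V(3,0) = max -> 0.000000
  V(3,1) = exp(-r*dt) * [p*0.000000 + (1-p)*0.000000] = 0.000000; exercise = 0.000000; V(3,1) = max -> 0.000000
  V(3,2) = exp(-r*dt) * [p*0.000000 + (1-p)*25.081067] = 14.104923; exercise = 8.793604; V(3,2) = max -> 14.104923
  V(3,3) = exp(-r*dt) * [p*25.081067 + (1-p)*49.404739] = 38.672421; exercise = 38.442946; V(3,3) = max -> 38.672421
  V(2,0) = exp(-r*dt) * [p*0.000000 + (1-p)*0.000000] = 0.000000; exercise = 0.000000; V(2,0) = max -> 0.000000
  V(2,1) = exp(-r*dt) * [p*0.000000 + (1-p)*14.104923] = 7.932233; exercise = 0.000000; V(2,1) = max -> 7.932233
  V(2,2) = exp(-r*dt) * [p*14.104923 + (1-p)*38.672421] = 27.871748; exercise = 25.081067; V(2,2) = max -> 27.871748
  V(1,0) = exp(-r*dt) * [p*0.000000 + (1-p)*7.932233] = 4.460876; exercise = 0.000000; V(1,0) = max -> 4.460876
  V(1,1) = exp(-r*dt) * [p*7.932233 + (1-p)*27.871748] = 19.117970; exercise = 8.793604; V(1,1) = max -> 19.117970
  V(0,0) = exp(-r*dt) * [p*4.460876 + (1-p)*19.117970] = 12.688049; exercise = 0.000000; V(0,0) = max -> 12.688049


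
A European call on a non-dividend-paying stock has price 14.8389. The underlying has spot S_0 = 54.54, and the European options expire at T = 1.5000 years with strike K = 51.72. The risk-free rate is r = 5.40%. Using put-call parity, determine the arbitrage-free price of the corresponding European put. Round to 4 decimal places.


Answer: Put price = 7.9948

Derivation:
Put-call parity: C - P = S_0 * exp(-qT) - K * exp(-rT).
S_0 * exp(-qT) = 54.5400 * 1.00000000 = 54.54000000
K * exp(-rT) = 51.7200 * 0.92219369 = 47.69585772
P = C - S*exp(-qT) + K*exp(-rT)
P = 14.8389 - 54.54000000 + 47.69585772 = 7.9948


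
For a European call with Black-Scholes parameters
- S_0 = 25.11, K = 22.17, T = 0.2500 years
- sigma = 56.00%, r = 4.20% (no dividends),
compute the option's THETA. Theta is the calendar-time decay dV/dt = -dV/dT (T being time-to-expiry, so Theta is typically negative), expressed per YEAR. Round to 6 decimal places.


Answer: Theta = -5.206525

Derivation:
d1 = 0.6222362484; d2 = 0.3422362484
phi(d1) = 0.3287270501; exp(-qT) = 1.0000000000; exp(-rT) = 0.9895549326
Theta = -S*exp(-qT)*phi(d1)*sigma/(2*sqrt(T)) - r*K*exp(-rT)*N(d2) + q*S*exp(-qT)*N(d1)
N(d1) = 0.7331067329; N(d2) = 0.6339134459; sqrt(T) = 0.5000000000
Term 1 = -25.1100 * 1.0000000000 * 0.3287270501 * 0.5600 / (2 * 0.5000000000) = -4.6224282877
Term 2 = -0.0420 * 22.1700 * 0.9895549326 * 0.6339134459 = -0.5840968379
Term 3 = 0 (no dividend yield, q = 0)
Theta = -4.6224282877 + (-0.5840968379) + (0.0000000000) = -5.206525


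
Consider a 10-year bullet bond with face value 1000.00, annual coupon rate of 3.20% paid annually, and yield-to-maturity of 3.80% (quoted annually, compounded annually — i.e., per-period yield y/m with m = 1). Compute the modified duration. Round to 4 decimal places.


Answer: Modified duration = 8.3571

Derivation:
Coupon per period c = face * coupon_rate / m = 32.000000
Periods per year m = 1; per-period yield y/m = 0.038000
Number of cashflows N = 10
Cashflows (t years, CF_t, discount factor 1/(1+y/m)^(m*t), PV):
  t = 1.0000: CF_t = 32.000000, DF = 0.963391, PV = 30.828516
  t = 2.0000: CF_t = 32.000000, DF = 0.928122, PV = 29.699919
  t = 3.0000: CF_t = 32.000000, DF = 0.894145, PV = 28.612639
  t = 4.0000: CF_t = 32.000000, DF = 0.861411, PV = 27.565163
  t = 5.0000: CF_t = 32.000000, DF = 0.829876, PV = 26.556034
  t = 6.0000: CF_t = 32.000000, DF = 0.799495, PV = 25.583847
  t = 7.0000: CF_t = 32.000000, DF = 0.770227, PV = 24.647252
  t = 8.0000: CF_t = 32.000000, DF = 0.742030, PV = 23.744944
  t = 9.0000: CF_t = 32.000000, DF = 0.714865, PV = 22.875669
  t = 10.0000: CF_t = 1032.000000, DF = 0.688694, PV = 710.732479
Price P = sum_t PV_t = 950.846462
First compute Macaulay numerator sum_t t * PV_t:
  t * PV_t at t = 1.0000: 30.828516
  t * PV_t at t = 2.0000: 59.399839
  t * PV_t at t = 3.0000: 85.837917
  t * PV_t at t = 4.0000: 110.260652
  t * PV_t at t = 5.0000: 132.780168
  t * PV_t at t = 6.0000: 153.503085
  t * PV_t at t = 7.0000: 172.530763
  t * PV_t at t = 8.0000: 189.959552
  t * PV_t at t = 9.0000: 205.881018
  t * PV_t at t = 10.0000: 7107.324789
Macaulay duration D = 8248.306300 / 950.846462 = 8.674698
Modified duration = D / (1 + y/m) = 8.674698 / (1 + 0.038000) = 8.357128


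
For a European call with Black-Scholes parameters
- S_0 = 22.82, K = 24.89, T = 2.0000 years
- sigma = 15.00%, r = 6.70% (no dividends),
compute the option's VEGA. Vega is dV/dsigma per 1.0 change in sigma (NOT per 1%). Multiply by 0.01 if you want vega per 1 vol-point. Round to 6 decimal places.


d1 = 0.3284333187; d2 = 0.1163012844
phi(d1) = 0.3779955879; exp(-qT) = 1.0000000000; exp(-rT) = 0.8745900646
Vega = S * exp(-qT) * phi(d1) * sqrt(T) = 22.8200 * 1.0000000000 * 0.3779955879 * 1.4142135624 = 12.198807

Answer: Vega = 12.198807


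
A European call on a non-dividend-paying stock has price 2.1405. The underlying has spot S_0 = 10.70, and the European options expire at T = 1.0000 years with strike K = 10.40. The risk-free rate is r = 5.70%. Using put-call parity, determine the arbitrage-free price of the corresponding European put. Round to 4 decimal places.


Answer: Put price = 1.2643

Derivation:
Put-call parity: C - P = S_0 * exp(-qT) - K * exp(-rT).
S_0 * exp(-qT) = 10.7000 * 1.00000000 = 10.70000000
K * exp(-rT) = 10.4000 * 0.94459407 = 9.82377832
P = C - S*exp(-qT) + K*exp(-rT)
P = 2.1405 - 10.70000000 + 9.82377832 = 1.2643


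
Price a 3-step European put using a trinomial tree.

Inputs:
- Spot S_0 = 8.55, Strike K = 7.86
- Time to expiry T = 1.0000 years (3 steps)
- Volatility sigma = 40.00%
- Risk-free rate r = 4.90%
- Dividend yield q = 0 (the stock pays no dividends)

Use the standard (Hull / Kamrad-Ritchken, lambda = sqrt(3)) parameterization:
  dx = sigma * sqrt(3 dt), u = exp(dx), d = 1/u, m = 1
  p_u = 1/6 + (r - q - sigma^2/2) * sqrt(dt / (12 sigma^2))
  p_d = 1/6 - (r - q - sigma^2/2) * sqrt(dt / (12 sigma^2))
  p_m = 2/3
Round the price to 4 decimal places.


dt = T/N = 0.333333; dx = sigma*sqrt(3*dt) = 0.400000
u = exp(dx) = 1.491825; d = 1/u = 0.670320
p_u = 0.153750, p_m = 0.666667, p_d = 0.179583
Discount per step: exp(-r*dt) = 0.983799
Stock lattice S(k, j) with j the centered position index:
  k=0: S(0,+0) = 8.5500
  k=1: S(1,-1) = 5.7312; S(1,+0) = 8.5500; S(1,+1) = 12.7551
  k=2: S(2,-2) = 3.8418; S(2,-1) = 5.7312; S(2,+0) = 8.5500; S(2,+1) = 12.7551; S(2,+2) = 19.0284
  k=3: S(3,-3) = 2.5752; S(3,-2) = 3.8418; S(3,-1) = 5.7312; S(3,+0) = 8.5500; S(3,+1) = 12.7551; S(3,+2) = 19.0284; S(3,+3) = 28.3870
Terminal payoffs V(N, j) = max(K - S_T, 0):
  V(3,-3) = 5.284789; V(3,-2) = 4.018237; V(3,-1) = 2.128764; V(3,+0) = 0.000000; V(3,+1) = 0.000000; V(3,+2) = 0.000000; V(3,+3) = 0.000000
Backward induction: V(k, j) = exp(-r*dt) * [p_u * V(k+1, j+1) + p_m * V(k+1, j) + p_d * V(k+1, j-1)]
  V(2,-2) = exp(-r*dt) * [p_u*2.128764 + p_m*4.018237 + p_d*5.284789] = 3.891106
  V(2,-1) = exp(-r*dt) * [p_u*0.000000 + p_m*2.128764 + p_d*4.018237] = 2.106102
  V(2,+0) = exp(-r*dt) * [p_u*0.000000 + p_m*0.000000 + p_d*2.128764] = 0.376097
  V(2,+1) = exp(-r*dt) * [p_u*0.000000 + p_m*0.000000 + p_d*0.000000] = 0.000000
  V(2,+2) = exp(-r*dt) * [p_u*0.000000 + p_m*0.000000 + p_d*0.000000] = 0.000000
  V(1,-1) = exp(-r*dt) * [p_u*0.376097 + p_m*2.106102 + p_d*3.891106] = 2.125666
  V(1,+0) = exp(-r*dt) * [p_u*0.000000 + p_m*0.376097 + p_d*2.106102] = 0.618763
  V(1,+1) = exp(-r*dt) * [p_u*0.000000 + p_m*0.000000 + p_d*0.376097] = 0.066447
  V(0,+0) = exp(-r*dt) * [p_u*0.066447 + p_m*0.618763 + p_d*2.125666] = 0.791426

Answer: Price = V(0,0) = 0.7914


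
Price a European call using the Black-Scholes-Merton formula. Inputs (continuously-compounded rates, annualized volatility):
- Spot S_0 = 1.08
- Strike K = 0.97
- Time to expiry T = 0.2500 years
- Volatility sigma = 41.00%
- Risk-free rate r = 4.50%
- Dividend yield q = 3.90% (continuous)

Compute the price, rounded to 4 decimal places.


d1 = (ln(S/K) + (r - q + 0.5*sigma^2) * T) / (sigma * sqrt(T)) = 0.63381829
d2 = d1 - sigma * sqrt(T) = 0.42881829
exp(-rT) = 0.98881304; exp(-qT) = 0.99029738
C = S_0 * exp(-qT) * N(d1) - K * exp(-rT) * N(d2)
N(d1) = 0.73690029; N(d2) = 0.66597226
C = 1.0800 * 0.99029738 * 0.73690029 - 0.9700 * 0.98881304 * 0.66597226 = 0.1494

Answer: Price = 0.1494


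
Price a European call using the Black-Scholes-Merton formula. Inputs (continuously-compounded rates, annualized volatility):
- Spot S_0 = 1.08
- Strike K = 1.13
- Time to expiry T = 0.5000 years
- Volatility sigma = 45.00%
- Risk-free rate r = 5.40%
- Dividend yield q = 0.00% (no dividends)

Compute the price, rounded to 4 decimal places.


d1 = (ln(S/K) + (r - q + 0.5*sigma^2) * T) / (sigma * sqrt(T)) = 0.10172409
d2 = d1 - sigma * sqrt(T) = -0.21647396
exp(-rT) = 0.97336124; exp(-qT) = 1.00000000
C = S_0 * exp(-qT) * N(d1) - K * exp(-rT) * N(d2)
N(d1) = 0.54051216; N(d2) = 0.41430916
C = 1.0800 * 1.00000000 * 0.54051216 - 1.1300 * 0.97336124 * 0.41430916 = 0.1281

Answer: Price = 0.1281


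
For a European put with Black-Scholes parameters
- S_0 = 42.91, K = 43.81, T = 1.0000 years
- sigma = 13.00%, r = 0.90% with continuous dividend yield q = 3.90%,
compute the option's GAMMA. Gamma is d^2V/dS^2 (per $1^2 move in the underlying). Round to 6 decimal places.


Answer: Gamma = 0.065234

Derivation:
d1 = -0.3254400217; d2 = -0.4554400217
phi(d1) = 0.3783656825; exp(-qT) = 0.9617507091; exp(-rT) = 0.9910403788
Gamma = exp(-qT) * phi(d1) / (S * sigma * sqrt(T)) = 0.9617507091 * 0.3783656825 / (42.9100 * 0.1300 * 1.0000000000) = 0.065234


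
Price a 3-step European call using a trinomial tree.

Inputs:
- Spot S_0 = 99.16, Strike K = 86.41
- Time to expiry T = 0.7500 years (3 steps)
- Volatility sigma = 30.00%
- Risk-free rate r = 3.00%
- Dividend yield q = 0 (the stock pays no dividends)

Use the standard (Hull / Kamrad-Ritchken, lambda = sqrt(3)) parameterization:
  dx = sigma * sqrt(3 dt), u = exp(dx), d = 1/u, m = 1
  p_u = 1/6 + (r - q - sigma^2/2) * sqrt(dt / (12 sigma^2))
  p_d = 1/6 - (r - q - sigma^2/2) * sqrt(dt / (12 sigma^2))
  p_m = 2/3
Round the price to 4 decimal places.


Answer: Price = V(0,0) = 18.8962

Derivation:
dt = T/N = 0.250000; dx = sigma*sqrt(3*dt) = 0.259808
u = exp(dx) = 1.296681; d = 1/u = 0.771200
p_u = 0.159450, p_m = 0.666667, p_d = 0.173884
Discount per step: exp(-r*dt) = 0.992528
Stock lattice S(k, j) with j the centered position index:
  k=0: S(0,+0) = 99.1600
  k=1: S(1,-1) = 76.4722; S(1,+0) = 99.1600; S(1,+1) = 128.5788
  k=2: S(2,-2) = 58.9753; S(2,-1) = 76.4722; S(2,+0) = 99.1600; S(2,+1) = 128.5788; S(2,+2) = 166.7257
  k=3: S(3,-3) = 45.4818; S(3,-2) = 58.9753; S(3,-1) = 76.4722; S(3,+0) = 99.1600; S(3,+1) = 128.5788; S(3,+2) = 166.7257; S(3,+3) = 216.1900
Terminal payoffs V(N, j) = max(S_T - K, 0):
  V(3,-3) = 0.000000; V(3,-2) = 0.000000; V(3,-1) = 0.000000; V(3,+0) = 12.750000; V(3,+1) = 42.168849; V(3,+2) = 80.315700; V(3,+3) = 129.779983
Backward induction: V(k, j) = exp(-r*dt) * [p_u * V(k+1, j+1) + p_m * V(k+1, j) + p_d * V(k+1, j-1)]
  V(2,-2) = exp(-r*dt) * [p_u*0.000000 + p_m*0.000000 + p_d*0.000000] = 0.000000
  V(2,-1) = exp(-r*dt) * [p_u*12.750000 + p_m*0.000000 + p_d*0.000000] = 2.017794
  V(2,+0) = exp(-r*dt) * [p_u*42.168849 + p_m*12.750000 + p_d*0.000000] = 15.110063
  V(2,+1) = exp(-r*dt) * [p_u*80.315700 + p_m*42.168849 + p_d*12.750000] = 42.813594
  V(2,+2) = exp(-r*dt) * [p_u*129.779983 + p_m*80.315700 + p_d*42.168849] = 80.960176
  V(1,-1) = exp(-r*dt) * [p_u*15.110063 + p_m*2.017794 + p_d*0.000000] = 3.726439
  V(1,+0) = exp(-r*dt) * [p_u*42.813594 + p_m*15.110063 + p_d*2.017794] = 17.121957
  V(1,+1) = exp(-r*dt) * [p_u*80.960176 + p_m*42.813594 + p_d*15.110063] = 43.749515
  V(0,+0) = exp(-r*dt) * [p_u*43.749515 + p_m*17.121957 + p_d*3.726439] = 18.896201


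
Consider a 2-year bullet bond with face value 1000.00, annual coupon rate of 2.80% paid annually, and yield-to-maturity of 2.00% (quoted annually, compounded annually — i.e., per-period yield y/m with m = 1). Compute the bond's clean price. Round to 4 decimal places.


Coupon per period c = face * coupon_rate / m = 28.000000
Periods per year m = 1; per-period yield y/m = 0.020000
Number of cashflows N = 2
Cashflows (t years, CF_t, discount factor 1/(1+y/m)^(m*t), PV):
  t = 1.0000: CF_t = 28.000000, DF = 0.980392, PV = 27.450980
  t = 2.0000: CF_t = 1028.000000, DF = 0.961169, PV = 988.081507
Price P = sum_t PV_t = 1015.532488

Answer: Price = 1015.5325


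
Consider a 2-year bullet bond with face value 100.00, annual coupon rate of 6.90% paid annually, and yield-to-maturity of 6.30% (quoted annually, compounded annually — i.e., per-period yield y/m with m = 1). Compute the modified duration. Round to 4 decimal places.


Coupon per period c = face * coupon_rate / m = 6.900000
Periods per year m = 1; per-period yield y/m = 0.063000
Number of cashflows N = 2
Cashflows (t years, CF_t, discount factor 1/(1+y/m)^(m*t), PV):
  t = 1.0000: CF_t = 6.900000, DF = 0.940734, PV = 6.491063
  t = 2.0000: CF_t = 106.900000, DF = 0.884980, PV = 94.604365
Price P = sum_t PV_t = 101.095428
First compute Macaulay numerator sum_t t * PV_t:
  t * PV_t at t = 1.0000: 6.491063
  t * PV_t at t = 2.0000: 189.208731
Macaulay duration D = 195.699794 / 101.095428 = 1.935793
Modified duration = D / (1 + y/m) = 1.935793 / (1 + 0.063000) = 1.821066

Answer: Modified duration = 1.8211


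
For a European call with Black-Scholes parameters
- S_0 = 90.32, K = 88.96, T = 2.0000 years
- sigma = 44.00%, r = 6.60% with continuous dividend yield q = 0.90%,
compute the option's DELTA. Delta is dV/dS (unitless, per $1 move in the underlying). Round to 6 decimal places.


d1 = 0.5187143935; d2 = -0.1035395739
phi(d1) = 0.3487252751; exp(-qT) = 0.9821610324; exp(-rT) = 0.8763409951
N(d1) = 0.6980200386
Delta = exp(-qT) * N(d1) = 0.9821610324 * 0.6980200386 = 0.685568

Answer: Delta = 0.685568


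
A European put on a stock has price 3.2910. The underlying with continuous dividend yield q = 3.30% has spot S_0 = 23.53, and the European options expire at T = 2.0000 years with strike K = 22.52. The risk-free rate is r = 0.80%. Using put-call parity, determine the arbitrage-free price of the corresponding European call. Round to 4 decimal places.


Answer: Call price = 3.1556

Derivation:
Put-call parity: C - P = S_0 * exp(-qT) - K * exp(-rT).
S_0 * exp(-qT) = 23.5300 * 0.93613086 = 22.02715924
K * exp(-rT) = 22.5200 * 0.98412732 = 22.16254725
C = P + S*exp(-qT) - K*exp(-rT)
C = 3.2910 + 22.02715924 - 22.16254725 = 3.1556


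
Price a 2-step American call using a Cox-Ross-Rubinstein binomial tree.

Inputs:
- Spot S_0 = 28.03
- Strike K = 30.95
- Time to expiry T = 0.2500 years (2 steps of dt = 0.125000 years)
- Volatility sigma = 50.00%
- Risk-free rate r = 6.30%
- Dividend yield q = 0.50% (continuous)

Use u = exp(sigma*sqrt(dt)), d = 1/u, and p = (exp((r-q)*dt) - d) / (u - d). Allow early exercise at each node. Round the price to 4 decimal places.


dt = T/N = 0.125000
u = exp(sigma*sqrt(dt)) = 1.193365; d = 1/u = 0.837967
p = (exp((r-q)*dt) - d) / (u - d) = 0.476394
Discount per step: exp(-r*dt) = 0.992156
Stock lattice S(k, i) with i counting down-moves:
  k=0: S(0,0) = 28.0300
  k=1: S(1,0) = 33.4500; S(1,1) = 23.4882
  k=2: S(2,0) = 39.9181; S(2,1) = 28.0300; S(2,2) = 19.6823
Terminal payoffs V(N, i) = max(S_T - K, 0):
  V(2,0) = 8.968056; V(2,1) = 0.000000; V(2,2) = 0.000000
Backward induction: V(k, i) = exp(-r*dt) * [p * V(k+1, i) + (1-p) * V(k+1, i+1)]; then take max(V_cont, immediate exercise) for American.
  V(1,0) = exp(-r*dt) * [p*8.968056 + (1-p)*0.000000] = 4.238819; exercise = 2.500009; V(1,0) = max -> 4.238819
  V(1,1) = exp(-r*dt) * [p*0.000000 + (1-p)*0.000000] = 0.000000; exercise = 0.000000; V(1,1) = max -> 0.000000
  V(0,0) = exp(-r*dt) * [p*4.238819 + (1-p)*0.000000] = 2.003510; exercise = 0.000000; V(0,0) = max -> 2.003510

Answer: Price = V(0,0) = 2.0035


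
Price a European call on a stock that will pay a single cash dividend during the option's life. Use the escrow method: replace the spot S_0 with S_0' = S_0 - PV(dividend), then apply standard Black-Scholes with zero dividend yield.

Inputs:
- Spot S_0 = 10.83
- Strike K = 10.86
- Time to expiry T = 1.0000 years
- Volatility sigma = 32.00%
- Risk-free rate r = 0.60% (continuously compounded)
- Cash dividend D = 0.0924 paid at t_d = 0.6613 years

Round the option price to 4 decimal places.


Answer: Price = 1.3403

Derivation:
PV(D) = D * exp(-r * t_d) = 0.0924 * 0.99604006 = 0.09203410
S_0' = S_0 - PV(D) = 10.8300 - 0.09203410 = 10.73796590
d1 = (ln(S_0'/K) + (r + sigma^2/2)*T) / (sigma*sqrt(T)) = 0.14343551
d2 = d1 - sigma*sqrt(T) = -0.17656449
exp(-rT) = 0.99401796
N(d1) = 0.55702688; N(d2) = 0.42992524
C = S_0' * N(d1) - K * exp(-rT) * N(d2) = 10.73796590 * 0.55702688 - 10.8600 * 0.99401796 * 0.42992524 = 1.3403


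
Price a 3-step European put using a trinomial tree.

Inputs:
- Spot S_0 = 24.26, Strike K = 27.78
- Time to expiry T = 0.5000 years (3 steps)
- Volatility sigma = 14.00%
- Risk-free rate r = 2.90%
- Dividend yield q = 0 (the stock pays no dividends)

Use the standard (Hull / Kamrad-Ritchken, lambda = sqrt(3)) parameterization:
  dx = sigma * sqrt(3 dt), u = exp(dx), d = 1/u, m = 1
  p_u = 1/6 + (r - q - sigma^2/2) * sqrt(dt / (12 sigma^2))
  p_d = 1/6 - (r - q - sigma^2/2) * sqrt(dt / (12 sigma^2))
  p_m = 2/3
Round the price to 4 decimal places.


dt = T/N = 0.166667; dx = sigma*sqrt(3*dt) = 0.098995
u = exp(dx) = 1.104061; d = 1/u = 0.905747
p_u = 0.182829, p_m = 0.666667, p_d = 0.150504
Discount per step: exp(-r*dt) = 0.995178
Stock lattice S(k, j) with j the centered position index:
  k=0: S(0,+0) = 24.2600
  k=1: S(1,-1) = 21.9734; S(1,+0) = 24.2600; S(1,+1) = 26.7845
  k=2: S(2,-2) = 19.9024; S(2,-1) = 21.9734; S(2,+0) = 24.2600; S(2,+1) = 26.7845; S(2,+2) = 29.5717
  k=3: S(3,-3) = 18.0265; S(3,-2) = 19.9024; S(3,-1) = 21.9734; S(3,+0) = 24.2600; S(3,+1) = 26.7845; S(3,+2) = 29.5717; S(3,+3) = 32.6490
Terminal payoffs V(N, j) = max(K - S_T, 0):
  V(3,-3) = 9.753479; V(3,-2) = 7.877626; V(3,-1) = 5.806571; V(3,+0) = 3.520000; V(3,+1) = 0.995487; V(3,+2) = 0.000000; V(3,+3) = 0.000000
Backward induction: V(k, j) = exp(-r*dt) * [p_u * V(k+1, j+1) + p_m * V(k+1, j) + p_d * V(k+1, j-1)]
  V(2,-2) = exp(-r*dt) * [p_u*5.806571 + p_m*7.877626 + p_d*9.753479] = 7.743782
  V(2,-1) = exp(-r*dt) * [p_u*3.520000 + p_m*5.806571 + p_d*7.877626] = 5.672737
  V(2,+0) = exp(-r*dt) * [p_u*0.995487 + p_m*3.520000 + p_d*5.806571] = 3.386178
  V(2,+1) = exp(-r*dt) * [p_u*0.000000 + p_m*0.995487 + p_d*3.520000] = 1.187678
  V(2,+2) = exp(-r*dt) * [p_u*0.000000 + p_m*0.000000 + p_d*0.995487] = 0.149103
  V(1,-1) = exp(-r*dt) * [p_u*3.386178 + p_m*5.672737 + p_d*7.743782] = 5.539549
  V(1,+0) = exp(-r*dt) * [p_u*1.187678 + p_m*3.386178 + p_d*5.672737] = 3.312317
  V(1,+1) = exp(-r*dt) * [p_u*0.149103 + p_m*1.187678 + p_d*3.386178] = 1.322274
  V(0,+0) = exp(-r*dt) * [p_u*1.322274 + p_m*3.312317 + p_d*5.539549] = 3.267854

Answer: Price = V(0,0) = 3.2679
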